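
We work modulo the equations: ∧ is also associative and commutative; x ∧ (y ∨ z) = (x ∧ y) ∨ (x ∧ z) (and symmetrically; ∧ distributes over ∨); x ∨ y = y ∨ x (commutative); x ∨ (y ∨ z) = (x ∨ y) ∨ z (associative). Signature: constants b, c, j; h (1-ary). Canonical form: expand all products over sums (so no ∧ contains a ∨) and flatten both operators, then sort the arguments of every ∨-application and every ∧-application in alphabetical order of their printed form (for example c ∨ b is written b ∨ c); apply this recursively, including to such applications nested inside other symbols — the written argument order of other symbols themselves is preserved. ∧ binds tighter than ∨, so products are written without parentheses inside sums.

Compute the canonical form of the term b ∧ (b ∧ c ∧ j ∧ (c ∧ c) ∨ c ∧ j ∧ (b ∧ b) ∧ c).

Distribute:  b ∧ b ∧ c ∧ c ∧ c ∧ j ∨ b ∧ b ∧ b ∧ c ∧ c ∧ j
Sort:  b ∧ b ∧ b ∧ c ∧ c ∧ j ∨ b ∧ b ∧ c ∧ c ∧ c ∧ j

Answer: b ∧ b ∧ b ∧ c ∧ c ∧ j ∨ b ∧ b ∧ c ∧ c ∧ c ∧ j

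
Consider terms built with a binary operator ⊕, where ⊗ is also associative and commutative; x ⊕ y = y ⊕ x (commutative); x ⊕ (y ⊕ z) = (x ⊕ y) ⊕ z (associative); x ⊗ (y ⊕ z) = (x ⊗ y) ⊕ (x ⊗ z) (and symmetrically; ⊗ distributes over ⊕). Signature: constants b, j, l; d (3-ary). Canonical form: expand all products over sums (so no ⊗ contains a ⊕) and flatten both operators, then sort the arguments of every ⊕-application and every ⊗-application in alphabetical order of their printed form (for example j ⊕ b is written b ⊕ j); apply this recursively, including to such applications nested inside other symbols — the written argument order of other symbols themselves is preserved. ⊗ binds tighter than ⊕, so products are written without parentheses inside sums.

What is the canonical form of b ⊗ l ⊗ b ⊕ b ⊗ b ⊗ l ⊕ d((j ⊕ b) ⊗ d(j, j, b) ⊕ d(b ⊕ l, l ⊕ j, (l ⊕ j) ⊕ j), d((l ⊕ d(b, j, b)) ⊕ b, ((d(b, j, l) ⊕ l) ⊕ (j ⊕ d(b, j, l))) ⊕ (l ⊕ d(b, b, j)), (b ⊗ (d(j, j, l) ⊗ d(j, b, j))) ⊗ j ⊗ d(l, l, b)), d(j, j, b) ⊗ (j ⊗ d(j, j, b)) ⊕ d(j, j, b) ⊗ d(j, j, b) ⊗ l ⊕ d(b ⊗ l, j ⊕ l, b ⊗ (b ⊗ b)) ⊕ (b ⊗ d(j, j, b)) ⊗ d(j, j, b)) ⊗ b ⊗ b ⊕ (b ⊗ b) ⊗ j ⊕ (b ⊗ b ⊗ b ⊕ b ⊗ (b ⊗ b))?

Distribute:  b ⊗ b ⊗ l ⊕ b ⊗ b ⊗ l ⊕ b ⊗ b ⊗ d(b ⊗ d(j, j, b) ⊕ d(b ⊕ l, j ⊕ l, j ⊕ j ⊕ l) ⊕ d(j, j, b) ⊗ j, d(b ⊕ d(b, j, b) ⊕ l, d(b, b, j) ⊕ d(b, j, l) ⊕ d(b, j, l) ⊕ j ⊕ l ⊕ l, b ⊗ d(j, b, j) ⊗ d(j, j, l) ⊗ d(l, l, b) ⊗ j), b ⊗ d(j, j, b) ⊗ d(j, j, b) ⊕ d(b ⊗ l, j ⊕ l, b ⊗ b ⊗ b) ⊕ d(j, j, b) ⊗ d(j, j, b) ⊗ j ⊕ d(j, j, b) ⊗ d(j, j, b) ⊗ l) ⊕ b ⊗ b ⊗ j ⊕ b ⊗ b ⊗ b ⊕ b ⊗ b ⊗ b
Sort:  b ⊗ b ⊗ b ⊕ b ⊗ b ⊗ b ⊕ b ⊗ b ⊗ d(b ⊗ d(j, j, b) ⊕ d(b ⊕ l, j ⊕ l, j ⊕ j ⊕ l) ⊕ d(j, j, b) ⊗ j, d(b ⊕ d(b, j, b) ⊕ l, d(b, b, j) ⊕ d(b, j, l) ⊕ d(b, j, l) ⊕ j ⊕ l ⊕ l, b ⊗ d(j, b, j) ⊗ d(j, j, l) ⊗ d(l, l, b) ⊗ j), b ⊗ d(j, j, b) ⊗ d(j, j, b) ⊕ d(b ⊗ l, j ⊕ l, b ⊗ b ⊗ b) ⊕ d(j, j, b) ⊗ d(j, j, b) ⊗ j ⊕ d(j, j, b) ⊗ d(j, j, b) ⊗ l) ⊕ b ⊗ b ⊗ j ⊕ b ⊗ b ⊗ l ⊕ b ⊗ b ⊗ l

Answer: b ⊗ b ⊗ b ⊕ b ⊗ b ⊗ b ⊕ b ⊗ b ⊗ d(b ⊗ d(j, j, b) ⊕ d(b ⊕ l, j ⊕ l, j ⊕ j ⊕ l) ⊕ d(j, j, b) ⊗ j, d(b ⊕ d(b, j, b) ⊕ l, d(b, b, j) ⊕ d(b, j, l) ⊕ d(b, j, l) ⊕ j ⊕ l ⊕ l, b ⊗ d(j, b, j) ⊗ d(j, j, l) ⊗ d(l, l, b) ⊗ j), b ⊗ d(j, j, b) ⊗ d(j, j, b) ⊕ d(b ⊗ l, j ⊕ l, b ⊗ b ⊗ b) ⊕ d(j, j, b) ⊗ d(j, j, b) ⊗ j ⊕ d(j, j, b) ⊗ d(j, j, b) ⊗ l) ⊕ b ⊗ b ⊗ j ⊕ b ⊗ b ⊗ l ⊕ b ⊗ b ⊗ l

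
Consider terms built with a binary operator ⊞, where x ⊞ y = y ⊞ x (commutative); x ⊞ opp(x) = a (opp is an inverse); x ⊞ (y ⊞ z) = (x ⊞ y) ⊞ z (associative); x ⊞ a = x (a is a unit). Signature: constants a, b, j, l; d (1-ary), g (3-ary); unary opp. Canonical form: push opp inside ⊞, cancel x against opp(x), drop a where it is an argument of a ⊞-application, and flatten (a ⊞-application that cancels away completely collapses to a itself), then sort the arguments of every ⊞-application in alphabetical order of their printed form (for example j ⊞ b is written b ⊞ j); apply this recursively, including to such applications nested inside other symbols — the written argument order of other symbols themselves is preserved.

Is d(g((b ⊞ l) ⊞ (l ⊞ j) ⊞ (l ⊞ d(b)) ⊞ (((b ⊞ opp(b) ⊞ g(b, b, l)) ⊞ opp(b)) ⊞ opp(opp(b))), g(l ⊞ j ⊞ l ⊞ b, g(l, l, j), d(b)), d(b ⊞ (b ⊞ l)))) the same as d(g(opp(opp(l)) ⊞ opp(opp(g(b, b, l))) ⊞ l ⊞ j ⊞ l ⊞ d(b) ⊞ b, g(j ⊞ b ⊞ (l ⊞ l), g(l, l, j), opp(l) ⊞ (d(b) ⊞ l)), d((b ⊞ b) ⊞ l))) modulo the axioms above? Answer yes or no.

Left:  d(g((b ⊞ l) ⊞ (l ⊞ j) ⊞ (l ⊞ d(b)) ⊞ (((b ⊞ opp(b) ⊞ g(b, b, l)) ⊞ opp(b)) ⊞ opp(opp(b))), g(l ⊞ j ⊞ l ⊞ b, g(l, l, j), d(b)), d(b ⊞ (b ⊞ l))))
  Work inside:  (b ⊞ l) ⊞ (l ⊞ j) ⊞ (l ⊞ d(b)) ⊞ (((b ⊞ opp(b) ⊞ g(b, b, l)) ⊞ opp(b)) ⊞ opp(opp(b)))
  Push opp inside:  distribute opp over ⊞ and collapse double opp
  Collect:  b ⊞ l ⊞ l ⊞ l ⊞ j ⊞ d(b) ⊞ g(b, b, l)
  Sort:  b ⊞ d(b) ⊞ g(b, b, l) ⊞ j ⊞ l ⊞ l ⊞ l
  Put back:  d(g(b ⊞ d(b) ⊞ g(b, b, l) ⊞ j ⊞ l ⊞ l ⊞ l, g(b ⊞ j ⊞ l ⊞ l, g(l, l, j), d(b)), d(b ⊞ b ⊞ l)))
Right:  d(g(opp(opp(l)) ⊞ opp(opp(g(b, b, l))) ⊞ l ⊞ j ⊞ l ⊞ d(b) ⊞ b, g(j ⊞ b ⊞ (l ⊞ l), g(l, l, j), opp(l) ⊞ (d(b) ⊞ l)), d((b ⊞ b) ⊞ l)))
  Focus inside:  opp(opp(l)) ⊞ opp(opp(g(b, b, l))) ⊞ l ⊞ j ⊞ l ⊞ d(b) ⊞ b
  Push opp inside:  distribute opp over ⊞ and collapse double opp
  Collect:  l ⊞ l ⊞ l ⊞ g(b, b, l) ⊞ j ⊞ d(b) ⊞ b
  Sort arguments:  b ⊞ d(b) ⊞ g(b, b, l) ⊞ j ⊞ l ⊞ l ⊞ l
  Rebuild:  d(g(b ⊞ d(b) ⊞ g(b, b, l) ⊞ j ⊞ l ⊞ l ⊞ l, g(b ⊞ j ⊞ l ⊞ l, g(l, l, j), d(b)), d(b ⊞ b ⊞ l)))

Answer: yes — both canonical forms are d(g(b ⊞ d(b) ⊞ g(b, b, l) ⊞ j ⊞ l ⊞ l ⊞ l, g(b ⊞ j ⊞ l ⊞ l, g(l, l, j), d(b)), d(b ⊞ b ⊞ l)))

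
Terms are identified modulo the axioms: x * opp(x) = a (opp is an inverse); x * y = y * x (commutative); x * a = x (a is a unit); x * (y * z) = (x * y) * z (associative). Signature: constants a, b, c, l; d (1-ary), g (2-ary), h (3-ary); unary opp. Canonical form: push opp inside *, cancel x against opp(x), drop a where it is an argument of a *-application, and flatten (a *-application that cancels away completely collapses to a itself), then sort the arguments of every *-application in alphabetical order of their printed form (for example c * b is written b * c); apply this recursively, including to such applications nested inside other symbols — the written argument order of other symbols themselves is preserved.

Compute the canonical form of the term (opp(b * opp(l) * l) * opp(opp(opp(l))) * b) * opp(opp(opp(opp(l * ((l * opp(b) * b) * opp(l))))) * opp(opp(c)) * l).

Push opp inside:  distribute opp over * and collapse double opp
Cancel inverse pairs:  b cancels
Combine occurrences:  opp(l) * opp(c)
Sort:  opp(c) * opp(l)

Answer: opp(c) * opp(l)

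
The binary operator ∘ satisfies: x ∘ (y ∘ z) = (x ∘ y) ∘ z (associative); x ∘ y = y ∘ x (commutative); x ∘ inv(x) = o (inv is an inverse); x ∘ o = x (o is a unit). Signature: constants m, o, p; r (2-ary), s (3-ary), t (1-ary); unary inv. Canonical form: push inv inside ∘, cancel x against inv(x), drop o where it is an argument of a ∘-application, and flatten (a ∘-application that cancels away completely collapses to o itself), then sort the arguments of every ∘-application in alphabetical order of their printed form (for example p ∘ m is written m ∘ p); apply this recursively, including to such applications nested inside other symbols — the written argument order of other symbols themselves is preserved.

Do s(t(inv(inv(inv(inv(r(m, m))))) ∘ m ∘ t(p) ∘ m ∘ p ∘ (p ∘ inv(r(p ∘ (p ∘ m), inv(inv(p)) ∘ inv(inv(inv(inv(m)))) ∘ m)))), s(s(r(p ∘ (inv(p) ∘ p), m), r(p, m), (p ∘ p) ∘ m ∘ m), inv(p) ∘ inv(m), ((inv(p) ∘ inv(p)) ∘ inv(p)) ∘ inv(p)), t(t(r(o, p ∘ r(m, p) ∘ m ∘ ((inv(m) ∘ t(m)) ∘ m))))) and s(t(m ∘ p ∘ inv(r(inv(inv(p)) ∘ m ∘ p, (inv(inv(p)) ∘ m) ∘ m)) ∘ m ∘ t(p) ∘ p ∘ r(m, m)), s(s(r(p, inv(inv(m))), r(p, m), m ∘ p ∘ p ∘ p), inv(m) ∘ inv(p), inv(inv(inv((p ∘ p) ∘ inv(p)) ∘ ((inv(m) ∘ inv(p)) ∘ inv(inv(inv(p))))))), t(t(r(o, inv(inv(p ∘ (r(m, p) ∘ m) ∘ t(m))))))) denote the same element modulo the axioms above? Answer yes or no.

Answer: no — s(t(inv(r(m ∘ p ∘ p, m ∘ m ∘ p)) ∘ m ∘ m ∘ p ∘ p ∘ r(m, m) ∘ t(p)), s(s(r(p, m), r(p, m), m ∘ m ∘ p ∘ p), inv(m) ∘ inv(p), inv(p) ∘ inv(p) ∘ inv(p) ∘ inv(p)), t(t(r(o, m ∘ p ∘ r(m, p) ∘ t(m))))) vs s(t(inv(r(m ∘ p ∘ p, m ∘ m ∘ p)) ∘ m ∘ m ∘ p ∘ p ∘ r(m, m) ∘ t(p)), s(s(r(p, m), r(p, m), m ∘ p ∘ p ∘ p), inv(m) ∘ inv(p), inv(m) ∘ inv(p) ∘ inv(p) ∘ inv(p)), t(t(r(o, m ∘ p ∘ r(m, p) ∘ t(m)))))

Derivation:
Left:  s(t(inv(inv(inv(inv(r(m, m))))) ∘ m ∘ t(p) ∘ m ∘ p ∘ (p ∘ inv(r(p ∘ (p ∘ m), inv(inv(p)) ∘ inv(inv(inv(inv(m)))) ∘ m)))), s(s(r(p ∘ (inv(p) ∘ p), m), r(p, m), (p ∘ p) ∘ m ∘ m), inv(p) ∘ inv(m), ((inv(p) ∘ inv(p)) ∘ inv(p)) ∘ inv(p)), t(t(r(o, p ∘ r(m, p) ∘ m ∘ ((inv(m) ∘ t(m)) ∘ m)))))
  Work inside:  inv(inv(inv(inv(r(m, m))))) ∘ m ∘ t(p) ∘ m ∘ p ∘ (p ∘ inv(r(p ∘ (p ∘ m), inv(inv(p)) ∘ inv(inv(inv(inv(m)))) ∘ m)))
  Push inv inside:  distribute inv over ∘ and collapse double inv
  Collect terms:  r(m, m) ∘ m ∘ m ∘ t(p) ∘ p ∘ p ∘ inv(r(m ∘ p ∘ p, m ∘ m ∘ p))
  Sort arguments:  inv(r(m ∘ p ∘ p, m ∘ m ∘ p)) ∘ m ∘ m ∘ p ∘ p ∘ r(m, m) ∘ t(p)
  Rebuild:  s(t(inv(r(m ∘ p ∘ p, m ∘ m ∘ p)) ∘ m ∘ m ∘ p ∘ p ∘ r(m, m) ∘ t(p)), s(s(r(p, m), r(p, m), m ∘ m ∘ p ∘ p), inv(m) ∘ inv(p), inv(p) ∘ inv(p) ∘ inv(p) ∘ inv(p)), t(t(r(o, m ∘ p ∘ r(m, p) ∘ t(m)))))
Right:  s(t(m ∘ p ∘ inv(r(inv(inv(p)) ∘ m ∘ p, (inv(inv(p)) ∘ m) ∘ m)) ∘ m ∘ t(p) ∘ p ∘ r(m, m)), s(s(r(p, inv(inv(m))), r(p, m), m ∘ p ∘ p ∘ p), inv(m) ∘ inv(p), inv(inv(inv((p ∘ p) ∘ inv(p)) ∘ ((inv(m) ∘ inv(p)) ∘ inv(inv(inv(p))))))), t(t(r(o, inv(inv(p ∘ (r(m, p) ∘ m) ∘ t(m)))))))
  Descend into:  m ∘ p ∘ inv(r(inv(inv(p)) ∘ m ∘ p, (inv(inv(p)) ∘ m) ∘ m)) ∘ m ∘ t(p) ∘ p ∘ r(m, m)
  Push inv inside:  distribute inv over ∘ and collapse double inv
  Combine occurrences:  m ∘ m ∘ p ∘ p ∘ inv(r(m ∘ p ∘ p, m ∘ m ∘ p)) ∘ t(p) ∘ r(m, m)
  Sort:  inv(r(m ∘ p ∘ p, m ∘ m ∘ p)) ∘ m ∘ m ∘ p ∘ p ∘ r(m, m) ∘ t(p)
  Put back:  s(t(inv(r(m ∘ p ∘ p, m ∘ m ∘ p)) ∘ m ∘ m ∘ p ∘ p ∘ r(m, m) ∘ t(p)), s(s(r(p, m), r(p, m), m ∘ p ∘ p ∘ p), inv(m) ∘ inv(p), inv(m) ∘ inv(p) ∘ inv(p) ∘ inv(p)), t(t(r(o, m ∘ p ∘ r(m, p) ∘ t(m)))))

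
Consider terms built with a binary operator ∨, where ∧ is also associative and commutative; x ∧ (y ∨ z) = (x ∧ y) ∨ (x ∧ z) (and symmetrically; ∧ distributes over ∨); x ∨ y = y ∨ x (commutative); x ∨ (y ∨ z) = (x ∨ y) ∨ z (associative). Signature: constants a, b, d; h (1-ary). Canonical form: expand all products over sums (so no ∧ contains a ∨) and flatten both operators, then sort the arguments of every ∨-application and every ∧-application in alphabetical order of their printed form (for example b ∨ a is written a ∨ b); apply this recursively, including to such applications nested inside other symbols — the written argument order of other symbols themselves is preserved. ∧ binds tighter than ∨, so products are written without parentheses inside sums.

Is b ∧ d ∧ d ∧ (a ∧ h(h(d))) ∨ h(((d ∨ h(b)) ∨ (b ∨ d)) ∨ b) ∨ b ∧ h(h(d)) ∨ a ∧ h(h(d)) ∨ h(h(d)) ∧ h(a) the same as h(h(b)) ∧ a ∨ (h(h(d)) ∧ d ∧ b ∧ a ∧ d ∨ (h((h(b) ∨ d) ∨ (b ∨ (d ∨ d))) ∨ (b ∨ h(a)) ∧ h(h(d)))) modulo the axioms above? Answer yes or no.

Answer: no — a ∧ b ∧ d ∧ d ∧ h(h(d)) ∨ a ∧ h(h(d)) ∨ b ∧ h(h(d)) ∨ h(a) ∧ h(h(d)) ∨ h(b ∨ b ∨ d ∨ d ∨ h(b)) vs a ∧ b ∧ d ∧ d ∧ h(h(d)) ∨ a ∧ h(h(b)) ∨ b ∧ h(h(d)) ∨ h(a) ∧ h(h(d)) ∨ h(b ∨ d ∨ d ∨ d ∨ h(b))

Derivation:
Left:  b ∧ d ∧ d ∧ (a ∧ h(h(d))) ∨ h(((d ∨ h(b)) ∨ (b ∨ d)) ∨ b) ∨ b ∧ h(h(d)) ∨ a ∧ h(h(d)) ∨ h(h(d)) ∧ h(a)
  Flatten:  a ∧ b ∧ d ∧ d ∧ h(h(d)) ∨ h(b ∨ b ∨ d ∨ d ∨ h(b)) ∨ b ∧ h(h(d)) ∨ a ∧ h(h(d)) ∨ h(a) ∧ h(h(d))
  Sort:  a ∧ b ∧ d ∧ d ∧ h(h(d)) ∨ a ∧ h(h(d)) ∨ b ∧ h(h(d)) ∨ h(a) ∧ h(h(d)) ∨ h(b ∨ b ∨ d ∨ d ∨ h(b))
Right:  h(h(b)) ∧ a ∨ (h(h(d)) ∧ d ∧ b ∧ a ∧ d ∨ (h((h(b) ∨ d) ∨ (b ∨ (d ∨ d))) ∨ (b ∨ h(a)) ∧ h(h(d))))
  Expand:  a ∧ h(h(b)) ∨ a ∧ b ∧ d ∧ d ∧ h(h(d)) ∨ h(b ∨ d ∨ d ∨ d ∨ h(b)) ∨ b ∧ h(h(d)) ∨ h(a) ∧ h(h(d))
  Sort arguments:  a ∧ b ∧ d ∧ d ∧ h(h(d)) ∨ a ∧ h(h(b)) ∨ b ∧ h(h(d)) ∨ h(a) ∧ h(h(d)) ∨ h(b ∨ d ∨ d ∨ d ∨ h(b))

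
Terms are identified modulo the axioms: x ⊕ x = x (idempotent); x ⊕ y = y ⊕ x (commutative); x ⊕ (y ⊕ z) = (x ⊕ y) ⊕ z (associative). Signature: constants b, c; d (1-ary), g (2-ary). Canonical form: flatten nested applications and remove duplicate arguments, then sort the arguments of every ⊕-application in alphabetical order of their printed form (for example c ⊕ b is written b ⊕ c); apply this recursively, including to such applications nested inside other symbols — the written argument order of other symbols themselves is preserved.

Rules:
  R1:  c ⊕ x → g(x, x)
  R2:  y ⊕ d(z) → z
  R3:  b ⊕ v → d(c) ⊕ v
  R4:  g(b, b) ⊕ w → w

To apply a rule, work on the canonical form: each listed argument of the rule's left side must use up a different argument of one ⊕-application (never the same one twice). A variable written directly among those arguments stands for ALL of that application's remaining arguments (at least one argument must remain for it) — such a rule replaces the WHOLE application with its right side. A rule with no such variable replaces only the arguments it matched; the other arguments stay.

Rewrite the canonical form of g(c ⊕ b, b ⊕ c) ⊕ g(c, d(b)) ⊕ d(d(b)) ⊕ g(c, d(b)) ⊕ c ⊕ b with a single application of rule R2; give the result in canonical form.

Canonical form:  b ⊕ c ⊕ d(d(b)) ⊕ g(b ⊕ c, b ⊕ c) ⊕ g(c, d(b))
Match R2:  consume d(d(b));  y := b ⊕ c ⊕ g(b ⊕ c, b ⊕ c) ⊕ g(c, d(b)), z := d(b)
The variable takes the whole remainder — replace the entire application.
New term:  d(b)

Answer: d(b)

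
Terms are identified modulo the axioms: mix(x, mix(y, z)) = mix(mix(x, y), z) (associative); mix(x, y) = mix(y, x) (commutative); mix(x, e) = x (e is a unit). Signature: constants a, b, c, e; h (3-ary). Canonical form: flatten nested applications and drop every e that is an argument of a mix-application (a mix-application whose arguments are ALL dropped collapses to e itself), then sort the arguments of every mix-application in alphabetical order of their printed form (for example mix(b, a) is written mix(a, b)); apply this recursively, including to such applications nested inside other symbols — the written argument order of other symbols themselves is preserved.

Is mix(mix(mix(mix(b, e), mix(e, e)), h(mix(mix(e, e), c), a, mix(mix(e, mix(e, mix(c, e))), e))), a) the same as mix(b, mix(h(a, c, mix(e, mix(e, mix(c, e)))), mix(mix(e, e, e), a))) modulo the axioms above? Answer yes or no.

Left:  mix(mix(mix(mix(b, e), mix(e, e)), h(mix(mix(e, e), c), a, mix(mix(e, mix(e, mix(c, e))), e))), a)
  Un-nest:  mix(b, e, e, e, h(mix(mix(e, e), c), a, mix(mix(e, mix(e, mix(c, e))), e)), a)
  Inside:  h(mix(mix(e, e), c), a, mix(mix(e, mix(e, mix(c, e))), e))  →  h(c, a, c)
  Units out:  drop e (×3)
  Order the arguments:  mix(a, b, h(c, a, c))
Right:  mix(b, mix(h(a, c, mix(e, mix(e, mix(c, e)))), mix(mix(e, e, e), a)))
  Flatten:  mix(b, h(a, c, mix(e, mix(e, mix(c, e)))), e, e, e, a)
  Simplify inside:  h(a, c, mix(e, mix(e, mix(c, e))))  →  h(a, c, c)
  Drop the unit:  drop e (×3)
  Order the arguments:  mix(a, b, h(a, c, c))

Answer: no — mix(a, b, h(c, a, c)) vs mix(a, b, h(a, c, c))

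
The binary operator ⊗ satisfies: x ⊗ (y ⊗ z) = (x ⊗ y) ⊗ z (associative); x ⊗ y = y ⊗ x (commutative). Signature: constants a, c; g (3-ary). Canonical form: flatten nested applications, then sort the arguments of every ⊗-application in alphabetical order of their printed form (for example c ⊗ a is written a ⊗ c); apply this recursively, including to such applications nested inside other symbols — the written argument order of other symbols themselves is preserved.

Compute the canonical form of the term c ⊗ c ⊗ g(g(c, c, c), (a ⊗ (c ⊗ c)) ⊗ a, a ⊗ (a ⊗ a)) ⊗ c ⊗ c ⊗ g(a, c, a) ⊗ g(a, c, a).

Answer: c ⊗ c ⊗ c ⊗ c ⊗ g(a, c, a) ⊗ g(a, c, a) ⊗ g(g(c, c, c), a ⊗ a ⊗ c ⊗ c, a ⊗ a ⊗ a)

Derivation:
Canonicalize subterm:  g(g(c, c, c), (a ⊗ (c ⊗ c)) ⊗ a, a ⊗ (a ⊗ a))  →  g(g(c, c, c), a ⊗ a ⊗ c ⊗ c, a ⊗ a ⊗ a)
Order the arguments:  c ⊗ c ⊗ c ⊗ c ⊗ g(a, c, a) ⊗ g(a, c, a) ⊗ g(g(c, c, c), a ⊗ a ⊗ c ⊗ c, a ⊗ a ⊗ a)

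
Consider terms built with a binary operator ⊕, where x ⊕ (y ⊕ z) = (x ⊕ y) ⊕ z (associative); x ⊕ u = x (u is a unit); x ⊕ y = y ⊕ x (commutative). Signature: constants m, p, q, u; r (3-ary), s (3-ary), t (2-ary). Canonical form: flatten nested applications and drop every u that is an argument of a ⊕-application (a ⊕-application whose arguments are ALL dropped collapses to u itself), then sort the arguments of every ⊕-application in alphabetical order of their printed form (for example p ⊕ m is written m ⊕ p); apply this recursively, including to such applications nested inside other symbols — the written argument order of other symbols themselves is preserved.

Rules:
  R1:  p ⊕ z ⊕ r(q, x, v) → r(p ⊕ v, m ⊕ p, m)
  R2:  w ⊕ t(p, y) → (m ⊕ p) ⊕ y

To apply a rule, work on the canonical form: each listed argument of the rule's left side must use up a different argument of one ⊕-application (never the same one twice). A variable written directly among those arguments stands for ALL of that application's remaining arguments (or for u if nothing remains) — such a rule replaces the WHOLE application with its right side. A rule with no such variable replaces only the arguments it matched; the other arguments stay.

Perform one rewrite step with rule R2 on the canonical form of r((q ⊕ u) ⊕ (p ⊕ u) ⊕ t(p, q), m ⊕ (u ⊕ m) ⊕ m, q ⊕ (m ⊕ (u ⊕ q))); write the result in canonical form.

Answer: r(m ⊕ p ⊕ q, m ⊕ m ⊕ m, m ⊕ q ⊕ q)

Derivation:
Canonical form:  r(p ⊕ q ⊕ t(p, q), m ⊕ m ⊕ m, m ⊕ q ⊕ q)
R2 matches:  uses t(p, q);  w := p ⊕ q, y := q
The variable takes the whole remainder — replace the entire application.
Giving:  r(m ⊕ p ⊕ q, m ⊕ m ⊕ m, m ⊕ q ⊕ q)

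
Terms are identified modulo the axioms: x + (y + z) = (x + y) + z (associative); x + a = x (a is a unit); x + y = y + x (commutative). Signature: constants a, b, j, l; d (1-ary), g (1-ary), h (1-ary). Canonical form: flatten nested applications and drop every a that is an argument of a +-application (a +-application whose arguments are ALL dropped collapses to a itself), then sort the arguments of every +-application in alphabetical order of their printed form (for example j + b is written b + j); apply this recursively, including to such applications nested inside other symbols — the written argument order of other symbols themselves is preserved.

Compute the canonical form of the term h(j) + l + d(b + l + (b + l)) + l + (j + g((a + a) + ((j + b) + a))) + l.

Answer: d(b + b + l + l) + g(b + j) + h(j) + j + l + l + l

Derivation:
Merge nested applications:  h(j) + l + d(b + l + (b + l)) + l + j + g((a + a) + ((j + b) + a)) + l
Canonicalize subterm:  d(b + l + (b + l))  →  d(b + b + l + l)
Simplify inside:  g((a + a) + ((j + b) + a))  →  g(b + j)
Order the arguments:  d(b + b + l + l) + g(b + j) + h(j) + j + l + l + l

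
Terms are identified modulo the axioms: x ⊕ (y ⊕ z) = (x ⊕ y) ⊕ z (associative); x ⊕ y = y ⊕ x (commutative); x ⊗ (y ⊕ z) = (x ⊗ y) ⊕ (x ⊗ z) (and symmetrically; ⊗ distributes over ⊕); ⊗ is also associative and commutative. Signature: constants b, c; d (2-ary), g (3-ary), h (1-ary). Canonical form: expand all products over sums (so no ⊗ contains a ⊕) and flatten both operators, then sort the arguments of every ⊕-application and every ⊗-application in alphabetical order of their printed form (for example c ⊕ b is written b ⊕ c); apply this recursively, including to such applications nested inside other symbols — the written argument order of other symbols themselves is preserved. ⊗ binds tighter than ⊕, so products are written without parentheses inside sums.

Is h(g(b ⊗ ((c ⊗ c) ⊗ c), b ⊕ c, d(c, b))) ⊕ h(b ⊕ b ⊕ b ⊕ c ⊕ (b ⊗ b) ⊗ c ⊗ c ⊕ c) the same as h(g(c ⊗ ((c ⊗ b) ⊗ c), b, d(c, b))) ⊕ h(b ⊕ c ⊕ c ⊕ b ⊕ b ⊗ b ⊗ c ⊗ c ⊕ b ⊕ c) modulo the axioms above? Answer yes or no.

Answer: no — h(b ⊕ b ⊕ b ⊕ b ⊗ b ⊗ c ⊗ c ⊕ c ⊕ c) ⊕ h(g(b ⊗ c ⊗ c ⊗ c, b ⊕ c, d(c, b))) vs h(b ⊕ b ⊕ b ⊕ b ⊗ b ⊗ c ⊗ c ⊕ c ⊕ c ⊕ c) ⊕ h(g(b ⊗ c ⊗ c ⊗ c, b, d(c, b)))

Derivation:
Left:  h(g(b ⊗ ((c ⊗ c) ⊗ c), b ⊕ c, d(c, b))) ⊕ h(b ⊕ b ⊕ b ⊕ c ⊕ (b ⊗ b) ⊗ c ⊗ c ⊕ c)
  Flatten:  h(g(b ⊗ c ⊗ c ⊗ c, b ⊕ c, d(c, b))) ⊕ h(b ⊕ b ⊕ b ⊕ b ⊗ b ⊗ c ⊗ c ⊕ c ⊕ c)
  Sort arguments:  h(b ⊕ b ⊕ b ⊕ b ⊗ b ⊗ c ⊗ c ⊕ c ⊕ c) ⊕ h(g(b ⊗ c ⊗ c ⊗ c, b ⊕ c, d(c, b)))
Right:  h(g(c ⊗ ((c ⊗ b) ⊗ c), b, d(c, b))) ⊕ h(b ⊕ c ⊕ c ⊕ b ⊕ b ⊗ b ⊗ c ⊗ c ⊕ b ⊕ c)
  Merge nested applications:  h(g(b ⊗ c ⊗ c ⊗ c, b, d(c, b))) ⊕ h(b ⊕ b ⊕ b ⊕ b ⊗ b ⊗ c ⊗ c ⊕ c ⊕ c ⊕ c)
  Sort arguments:  h(b ⊕ b ⊕ b ⊕ b ⊗ b ⊗ c ⊗ c ⊕ c ⊕ c ⊕ c) ⊕ h(g(b ⊗ c ⊗ c ⊗ c, b, d(c, b)))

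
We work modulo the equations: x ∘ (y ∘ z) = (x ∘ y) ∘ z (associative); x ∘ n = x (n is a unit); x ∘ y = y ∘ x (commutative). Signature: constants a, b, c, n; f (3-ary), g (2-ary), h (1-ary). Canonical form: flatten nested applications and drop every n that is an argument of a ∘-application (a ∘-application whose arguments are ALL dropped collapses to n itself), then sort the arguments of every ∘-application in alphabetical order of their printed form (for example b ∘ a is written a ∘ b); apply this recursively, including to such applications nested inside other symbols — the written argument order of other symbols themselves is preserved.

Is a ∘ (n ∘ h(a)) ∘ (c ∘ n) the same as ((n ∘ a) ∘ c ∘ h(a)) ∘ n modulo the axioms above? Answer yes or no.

Left:  a ∘ (n ∘ h(a)) ∘ (c ∘ n)
  Un-nest:  a ∘ n ∘ h(a) ∘ c ∘ n
  Units out:  drop n (×2)
  Order the arguments:  a ∘ c ∘ h(a)
Right:  ((n ∘ a) ∘ c ∘ h(a)) ∘ n
  Un-nest:  n ∘ a ∘ c ∘ h(a) ∘ n
  Units out:  drop n (×2)
  Order the arguments:  a ∘ c ∘ h(a)

Answer: yes — both canonical forms are a ∘ c ∘ h(a)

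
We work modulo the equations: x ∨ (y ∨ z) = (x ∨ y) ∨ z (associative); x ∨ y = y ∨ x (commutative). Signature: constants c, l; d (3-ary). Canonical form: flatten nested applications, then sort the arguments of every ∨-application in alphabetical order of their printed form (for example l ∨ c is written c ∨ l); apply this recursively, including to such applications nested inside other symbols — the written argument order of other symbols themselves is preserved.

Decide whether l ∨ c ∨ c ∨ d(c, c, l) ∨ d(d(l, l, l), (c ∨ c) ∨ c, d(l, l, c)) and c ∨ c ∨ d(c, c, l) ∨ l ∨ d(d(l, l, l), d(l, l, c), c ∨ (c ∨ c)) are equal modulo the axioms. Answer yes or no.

Left:  l ∨ c ∨ c ∨ d(c, c, l) ∨ d(d(l, l, l), (c ∨ c) ∨ c, d(l, l, c))
  Simplify inside:  d(d(l, l, l), (c ∨ c) ∨ c, d(l, l, c))  →  d(d(l, l, l), c ∨ c ∨ c, d(l, l, c))
  Sort arguments:  c ∨ c ∨ d(c, c, l) ∨ d(d(l, l, l), c ∨ c ∨ c, d(l, l, c)) ∨ l
Right:  c ∨ c ∨ d(c, c, l) ∨ l ∨ d(d(l, l, l), d(l, l, c), c ∨ (c ∨ c))
  Canonicalize subterm:  d(d(l, l, l), d(l, l, c), c ∨ (c ∨ c))  →  d(d(l, l, l), d(l, l, c), c ∨ c ∨ c)
  Sort arguments:  c ∨ c ∨ d(c, c, l) ∨ d(d(l, l, l), d(l, l, c), c ∨ c ∨ c) ∨ l

Answer: no — c ∨ c ∨ d(c, c, l) ∨ d(d(l, l, l), c ∨ c ∨ c, d(l, l, c)) ∨ l vs c ∨ c ∨ d(c, c, l) ∨ d(d(l, l, l), d(l, l, c), c ∨ c ∨ c) ∨ l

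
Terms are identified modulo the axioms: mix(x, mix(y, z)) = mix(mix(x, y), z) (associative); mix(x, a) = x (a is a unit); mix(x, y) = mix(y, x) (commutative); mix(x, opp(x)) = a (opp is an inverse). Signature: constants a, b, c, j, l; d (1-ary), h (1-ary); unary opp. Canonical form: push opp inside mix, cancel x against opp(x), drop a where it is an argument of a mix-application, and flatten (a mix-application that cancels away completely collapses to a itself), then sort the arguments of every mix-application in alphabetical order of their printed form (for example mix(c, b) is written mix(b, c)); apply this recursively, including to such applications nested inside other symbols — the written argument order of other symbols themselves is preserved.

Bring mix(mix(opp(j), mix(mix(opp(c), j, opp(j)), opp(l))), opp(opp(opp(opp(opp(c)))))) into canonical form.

Answer: mix(opp(c), opp(c), opp(j), opp(l))

Derivation:
Push opp inside:  distribute opp over mix and collapse double opp
Collect:  mix(opp(j), opp(c), opp(c), opp(l))
Sort arguments:  mix(opp(c), opp(c), opp(j), opp(l))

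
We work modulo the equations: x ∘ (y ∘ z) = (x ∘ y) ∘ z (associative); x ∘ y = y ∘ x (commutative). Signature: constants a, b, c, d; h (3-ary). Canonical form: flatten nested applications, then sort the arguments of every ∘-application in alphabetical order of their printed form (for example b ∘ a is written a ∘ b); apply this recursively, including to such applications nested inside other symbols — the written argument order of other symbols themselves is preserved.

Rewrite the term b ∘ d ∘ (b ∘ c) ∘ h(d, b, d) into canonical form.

Merge nested applications:  b ∘ d ∘ b ∘ c ∘ h(d, b, d)
Sort arguments:  b ∘ b ∘ c ∘ d ∘ h(d, b, d)

Answer: b ∘ b ∘ c ∘ d ∘ h(d, b, d)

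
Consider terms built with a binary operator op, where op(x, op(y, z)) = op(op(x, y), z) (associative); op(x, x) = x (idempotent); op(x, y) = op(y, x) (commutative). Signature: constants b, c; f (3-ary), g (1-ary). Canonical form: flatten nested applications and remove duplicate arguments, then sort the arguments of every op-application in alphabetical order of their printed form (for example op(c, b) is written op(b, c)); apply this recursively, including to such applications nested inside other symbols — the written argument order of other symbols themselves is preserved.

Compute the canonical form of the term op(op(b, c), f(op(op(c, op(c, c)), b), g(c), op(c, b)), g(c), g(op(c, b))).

Un-nest:  op(b, c, f(op(op(c, op(c, c)), b), g(c), op(c, b)), g(c), g(op(c, b)))
Simplify inside:  f(op(op(c, op(c, c)), b), g(c), op(c, b))  →  f(op(b, c), g(c), op(b, c))
Simplify inside:  g(op(c, b))  →  g(op(b, c))
Order the arguments:  op(b, c, f(op(b, c), g(c), op(b, c)), g(c), g(op(b, c)))

Answer: op(b, c, f(op(b, c), g(c), op(b, c)), g(c), g(op(b, c)))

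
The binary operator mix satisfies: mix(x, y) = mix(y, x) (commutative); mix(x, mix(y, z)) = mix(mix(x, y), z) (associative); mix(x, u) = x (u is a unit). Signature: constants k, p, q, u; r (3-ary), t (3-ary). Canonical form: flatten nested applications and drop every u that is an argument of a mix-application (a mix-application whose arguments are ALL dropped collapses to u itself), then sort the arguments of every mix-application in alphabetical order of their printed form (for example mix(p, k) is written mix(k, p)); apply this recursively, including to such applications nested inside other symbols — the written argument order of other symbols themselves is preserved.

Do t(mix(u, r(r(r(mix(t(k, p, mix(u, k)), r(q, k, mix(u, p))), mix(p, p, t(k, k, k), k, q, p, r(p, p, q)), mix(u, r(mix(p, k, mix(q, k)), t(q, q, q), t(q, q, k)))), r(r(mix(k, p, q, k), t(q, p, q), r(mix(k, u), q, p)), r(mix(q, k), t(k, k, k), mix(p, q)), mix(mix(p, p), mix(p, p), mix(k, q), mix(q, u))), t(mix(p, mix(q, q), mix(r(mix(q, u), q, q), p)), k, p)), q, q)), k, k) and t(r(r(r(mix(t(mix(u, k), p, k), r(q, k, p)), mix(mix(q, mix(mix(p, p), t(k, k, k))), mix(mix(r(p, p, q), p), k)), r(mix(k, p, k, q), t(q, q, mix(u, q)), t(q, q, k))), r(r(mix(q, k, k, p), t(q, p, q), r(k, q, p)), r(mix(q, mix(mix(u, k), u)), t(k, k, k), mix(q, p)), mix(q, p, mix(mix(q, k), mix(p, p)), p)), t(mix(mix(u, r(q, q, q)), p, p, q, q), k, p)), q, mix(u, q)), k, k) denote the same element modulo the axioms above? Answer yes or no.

Answer: yes — both canonical forms are t(r(r(r(mix(r(q, k, p), t(k, p, k)), mix(k, p, p, p, q, r(p, p, q), t(k, k, k)), r(mix(k, k, p, q), t(q, q, q), t(q, q, k))), r(r(mix(k, k, p, q), t(q, p, q), r(k, q, p)), r(mix(k, q), t(k, k, k), mix(p, q)), mix(k, p, p, p, p, q, q)), t(mix(p, p, q, q, r(q, q, q)), k, p)), q, q), k, k)

Derivation:
Left:  t(mix(u, r(r(r(mix(t(k, p, mix(u, k)), r(q, k, mix(u, p))), mix(p, p, t(k, k, k), k, q, p, r(p, p, q)), mix(u, r(mix(p, k, mix(q, k)), t(q, q, q), t(q, q, k)))), r(r(mix(k, p, q, k), t(q, p, q), r(mix(k, u), q, p)), r(mix(q, k), t(k, k, k), mix(p, q)), mix(mix(p, p), mix(p, p), mix(k, q), mix(q, u))), t(mix(p, mix(q, q), mix(r(mix(q, u), q, q), p)), k, p)), q, q)), k, k)
  Focus inside:  mix(u, r(r(r(mix(t(k, p, mix(u, k)), r(q, k, mix(u, p))), mix(p, p, t(k, k, k), k, q, p, r(p, p, q)), mix(u, r(mix(p, k, mix(q, k)), t(q, q, q), t(q, q, k)))), r(r(mix(k, p, q, k), t(q, p, q), r(mix(k, u), q, p)), r(mix(q, k), t(k, k, k), mix(p, q)), mix(mix(p, p), mix(p, p), mix(k, q), mix(q, u))), t(mix(p, mix(q, q), mix(r(mix(q, u), q, q), p)), k, p)), q, q))
  Canonicalize subterm:  r(r(r(mix(t(k, p, mix(u, k)), r(q, k, mix(u, p))), mix(p, p, t(k, k, k), k, q, p, r(p, p, q)), mix(u, r(mix(p, k, mix(q, k)), t(q, q, q), t(q, q, k)))), r(r(mix(k, p, q, k), t(q, p, q), r(mix(k, u), q, p)), r(mix(q, k), t(k, k, k), mix(p, q)), mix(mix(p, p), mix(p, p), mix(k, q), mix(q, u))), t(mix(p, mix(q, q), mix(r(mix(q, u), q, q), p)), k, p)), q, q)  →  r(r(r(mix(r(q, k, p), t(k, p, k)), mix(k, p, p, p, q, r(p, p, q), t(k, k, k)), r(mix(k, k, p, q), t(q, q, q), t(q, q, k))), r(r(mix(k, k, p, q), t(q, p, q), r(k, q, p)), r(mix(k, q), t(k, k, k), mix(p, q)), mix(k, p, p, p, p, q, q)), t(mix(p, p, q, q, r(q, q, q)), k, p)), q, q)
  Drop the unit:  drop u
  Sort arguments:  r(r(r(mix(r(q, k, p), t(k, p, k)), mix(k, p, p, p, q, r(p, p, q), t(k, k, k)), r(mix(k, k, p, q), t(q, q, q), t(q, q, k))), r(r(mix(k, k, p, q), t(q, p, q), r(k, q, p)), r(mix(k, q), t(k, k, k), mix(p, q)), mix(k, p, p, p, p, q, q)), t(mix(p, p, q, q, r(q, q, q)), k, p)), q, q)
  Rebuild:  t(r(r(r(mix(r(q, k, p), t(k, p, k)), mix(k, p, p, p, q, r(p, p, q), t(k, k, k)), r(mix(k, k, p, q), t(q, q, q), t(q, q, k))), r(r(mix(k, k, p, q), t(q, p, q), r(k, q, p)), r(mix(k, q), t(k, k, k), mix(p, q)), mix(k, p, p, p, p, q, q)), t(mix(p, p, q, q, r(q, q, q)), k, p)), q, q), k, k)
Right:  t(r(r(r(mix(t(mix(u, k), p, k), r(q, k, p)), mix(mix(q, mix(mix(p, p), t(k, k, k))), mix(mix(r(p, p, q), p), k)), r(mix(k, p, k, q), t(q, q, mix(u, q)), t(q, q, k))), r(r(mix(q, k, k, p), t(q, p, q), r(k, q, p)), r(mix(q, mix(mix(u, k), u)), t(k, k, k), mix(q, p)), mix(q, p, mix(mix(q, k), mix(p, p)), p)), t(mix(mix(u, r(q, q, q)), p, p, q, q), k, p)), q, mix(u, q)), k, k)
  Descend into:  mix(mix(q, mix(mix(p, p), t(k, k, k))), mix(mix(r(p, p, q), p), k))
  Flatten:  mix(q, p, p, t(k, k, k), r(p, p, q), p, k)
  Sort arguments:  mix(k, p, p, p, q, r(p, p, q), t(k, k, k))
  Rebuild:  t(r(r(r(mix(r(q, k, p), t(k, p, k)), mix(k, p, p, p, q, r(p, p, q), t(k, k, k)), r(mix(k, k, p, q), t(q, q, q), t(q, q, k))), r(r(mix(k, k, p, q), t(q, p, q), r(k, q, p)), r(mix(k, q), t(k, k, k), mix(p, q)), mix(k, p, p, p, p, q, q)), t(mix(p, p, q, q, r(q, q, q)), k, p)), q, q), k, k)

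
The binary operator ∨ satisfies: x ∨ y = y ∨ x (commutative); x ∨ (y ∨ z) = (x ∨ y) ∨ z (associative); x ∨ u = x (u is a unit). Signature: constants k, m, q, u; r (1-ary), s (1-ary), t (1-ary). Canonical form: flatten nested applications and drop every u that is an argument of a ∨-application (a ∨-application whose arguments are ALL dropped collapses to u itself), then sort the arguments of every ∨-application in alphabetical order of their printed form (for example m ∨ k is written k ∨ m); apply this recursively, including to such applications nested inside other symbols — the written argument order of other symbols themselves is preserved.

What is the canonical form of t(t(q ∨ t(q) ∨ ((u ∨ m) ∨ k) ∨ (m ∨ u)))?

Answer: t(t(k ∨ m ∨ m ∨ q ∨ t(q)))

Derivation:
Focus inside:  q ∨ t(q) ∨ ((u ∨ m) ∨ k) ∨ (m ∨ u)
Un-nest:  q ∨ t(q) ∨ u ∨ m ∨ k ∨ m ∨ u
Drop the unit:  drop u (×2)
Sort arguments:  k ∨ m ∨ m ∨ q ∨ t(q)
Put back:  t(t(k ∨ m ∨ m ∨ q ∨ t(q)))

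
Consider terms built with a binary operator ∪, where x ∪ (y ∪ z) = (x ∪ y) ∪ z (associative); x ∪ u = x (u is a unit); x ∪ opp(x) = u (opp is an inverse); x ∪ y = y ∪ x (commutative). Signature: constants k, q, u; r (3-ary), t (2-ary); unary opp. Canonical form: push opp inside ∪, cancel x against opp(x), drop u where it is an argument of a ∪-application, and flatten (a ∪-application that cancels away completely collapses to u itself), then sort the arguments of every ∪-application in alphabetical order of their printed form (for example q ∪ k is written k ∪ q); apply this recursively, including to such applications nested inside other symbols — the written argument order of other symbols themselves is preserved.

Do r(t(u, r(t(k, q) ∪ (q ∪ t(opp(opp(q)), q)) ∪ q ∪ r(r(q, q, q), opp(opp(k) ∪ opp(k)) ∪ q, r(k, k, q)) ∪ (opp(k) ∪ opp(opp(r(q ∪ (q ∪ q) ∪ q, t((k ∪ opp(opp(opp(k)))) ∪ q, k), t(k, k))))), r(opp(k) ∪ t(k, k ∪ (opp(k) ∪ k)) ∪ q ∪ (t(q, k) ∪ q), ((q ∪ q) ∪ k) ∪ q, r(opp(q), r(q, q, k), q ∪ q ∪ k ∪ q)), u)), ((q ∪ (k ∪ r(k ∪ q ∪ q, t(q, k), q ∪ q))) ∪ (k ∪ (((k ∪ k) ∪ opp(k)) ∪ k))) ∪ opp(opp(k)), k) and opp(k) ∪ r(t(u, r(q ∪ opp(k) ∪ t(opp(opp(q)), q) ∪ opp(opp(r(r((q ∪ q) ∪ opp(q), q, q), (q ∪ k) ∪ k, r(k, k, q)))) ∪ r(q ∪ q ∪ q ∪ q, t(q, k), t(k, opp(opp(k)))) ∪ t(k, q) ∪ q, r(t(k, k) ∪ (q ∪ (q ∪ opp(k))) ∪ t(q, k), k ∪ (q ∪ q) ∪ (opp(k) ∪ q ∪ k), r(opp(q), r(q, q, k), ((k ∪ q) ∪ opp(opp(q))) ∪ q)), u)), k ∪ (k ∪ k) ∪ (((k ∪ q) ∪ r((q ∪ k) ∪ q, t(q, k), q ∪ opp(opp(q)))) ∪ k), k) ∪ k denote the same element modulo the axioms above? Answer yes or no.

Left:  r(t(u, r(t(k, q) ∪ (q ∪ t(opp(opp(q)), q)) ∪ q ∪ r(r(q, q, q), opp(opp(k) ∪ opp(k)) ∪ q, r(k, k, q)) ∪ (opp(k) ∪ opp(opp(r(q ∪ (q ∪ q) ∪ q, t((k ∪ opp(opp(opp(k)))) ∪ q, k), t(k, k))))), r(opp(k) ∪ t(k, k ∪ (opp(k) ∪ k)) ∪ q ∪ (t(q, k) ∪ q), ((q ∪ q) ∪ k) ∪ q, r(opp(q), r(q, q, k), q ∪ q ∪ k ∪ q)), u)), ((q ∪ (k ∪ r(k ∪ q ∪ q, t(q, k), q ∪ q))) ∪ (k ∪ (((k ∪ k) ∪ opp(k)) ∪ k))) ∪ opp(opp(k)), k)
  Focus inside:  t(k, q) ∪ (q ∪ t(opp(opp(q)), q)) ∪ q ∪ r(r(q, q, q), opp(opp(k) ∪ opp(k)) ∪ q, r(k, k, q)) ∪ (opp(k) ∪ opp(opp(r(q ∪ (q ∪ q) ∪ q, t((k ∪ opp(opp(opp(k)))) ∪ q, k), t(k, k)))))
  Push opp inside:  distribute opp over ∪ and collapse double opp
  Collect terms:  t(k, q) ∪ q ∪ q ∪ t(q, q) ∪ r(r(q, q, q), k ∪ k ∪ q, r(k, k, q)) ∪ opp(k) ∪ r(q ∪ q ∪ q ∪ q, t(q, k), t(k, k))
  Sort:  opp(k) ∪ q ∪ q ∪ r(q ∪ q ∪ q ∪ q, t(q, k), t(k, k)) ∪ r(r(q, q, q), k ∪ k ∪ q, r(k, k, q)) ∪ t(k, q) ∪ t(q, q)
  Rebuild:  r(t(u, r(opp(k) ∪ q ∪ q ∪ r(q ∪ q ∪ q ∪ q, t(q, k), t(k, k)) ∪ r(r(q, q, q), k ∪ k ∪ q, r(k, k, q)) ∪ t(k, q) ∪ t(q, q), r(opp(k) ∪ q ∪ q ∪ t(k, k) ∪ t(q, k), k ∪ q ∪ q ∪ q, r(opp(q), r(q, q, k), k ∪ q ∪ q ∪ q)), u)), k ∪ k ∪ k ∪ k ∪ k ∪ q ∪ r(k ∪ q ∪ q, t(q, k), q ∪ q), k)
Right:  opp(k) ∪ r(t(u, r(q ∪ opp(k) ∪ t(opp(opp(q)), q) ∪ opp(opp(r(r((q ∪ q) ∪ opp(q), q, q), (q ∪ k) ∪ k, r(k, k, q)))) ∪ r(q ∪ q ∪ q ∪ q, t(q, k), t(k, opp(opp(k)))) ∪ t(k, q) ∪ q, r(t(k, k) ∪ (q ∪ (q ∪ opp(k))) ∪ t(q, k), k ∪ (q ∪ q) ∪ (opp(k) ∪ q ∪ k), r(opp(q), r(q, q, k), ((k ∪ q) ∪ opp(opp(q))) ∪ q)), u)), k ∪ (k ∪ k) ∪ (((k ∪ q) ∪ r((q ∪ k) ∪ q, t(q, k), q ∪ opp(opp(q)))) ∪ k), k) ∪ k
  Push opp inside:  distribute opp over ∪ and collapse double opp
  Cancel:  k cancels
  Combine occurrences:  r(t(u, r(opp(k) ∪ q ∪ q ∪ r(q ∪ q ∪ q ∪ q, t(q, k), t(k, k)) ∪ r(r(q, q, q), k ∪ k ∪ q, r(k, k, q)) ∪ t(k, q) ∪ t(q, q), r(opp(k) ∪ q ∪ q ∪ t(k, k) ∪ t(q, k), k ∪ q ∪ q ∪ q, r(opp(q), r(q, q, k), k ∪ q ∪ q ∪ q)), u)), k ∪ k ∪ k ∪ k ∪ k ∪ q ∪ r(k ∪ q ∪ q, t(q, k), q ∪ q), k)

Answer: yes — both canonical forms are r(t(u, r(opp(k) ∪ q ∪ q ∪ r(q ∪ q ∪ q ∪ q, t(q, k), t(k, k)) ∪ r(r(q, q, q), k ∪ k ∪ q, r(k, k, q)) ∪ t(k, q) ∪ t(q, q), r(opp(k) ∪ q ∪ q ∪ t(k, k) ∪ t(q, k), k ∪ q ∪ q ∪ q, r(opp(q), r(q, q, k), k ∪ q ∪ q ∪ q)), u)), k ∪ k ∪ k ∪ k ∪ k ∪ q ∪ r(k ∪ q ∪ q, t(q, k), q ∪ q), k)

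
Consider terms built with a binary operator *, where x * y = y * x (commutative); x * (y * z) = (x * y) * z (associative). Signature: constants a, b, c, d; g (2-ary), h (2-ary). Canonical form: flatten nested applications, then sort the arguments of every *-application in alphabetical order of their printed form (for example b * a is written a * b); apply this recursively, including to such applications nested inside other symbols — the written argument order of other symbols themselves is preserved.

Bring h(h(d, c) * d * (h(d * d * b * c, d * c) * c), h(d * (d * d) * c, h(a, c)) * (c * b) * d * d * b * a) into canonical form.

Focus inside:  h(d * (d * d) * c, h(a, c)) * (c * b) * d * d * b * a
Flatten:  h(d * (d * d) * c, h(a, c)) * c * b * d * d * b * a
Simplify inside:  h(d * (d * d) * c, h(a, c))  →  h(c * d * d * d, h(a, c))
Order the arguments:  a * b * b * c * d * d * h(c * d * d * d, h(a, c))
Put back:  h(c * d * h(b * c * d * d, c * d) * h(d, c), a * b * b * c * d * d * h(c * d * d * d, h(a, c)))

Answer: h(c * d * h(b * c * d * d, c * d) * h(d, c), a * b * b * c * d * d * h(c * d * d * d, h(a, c)))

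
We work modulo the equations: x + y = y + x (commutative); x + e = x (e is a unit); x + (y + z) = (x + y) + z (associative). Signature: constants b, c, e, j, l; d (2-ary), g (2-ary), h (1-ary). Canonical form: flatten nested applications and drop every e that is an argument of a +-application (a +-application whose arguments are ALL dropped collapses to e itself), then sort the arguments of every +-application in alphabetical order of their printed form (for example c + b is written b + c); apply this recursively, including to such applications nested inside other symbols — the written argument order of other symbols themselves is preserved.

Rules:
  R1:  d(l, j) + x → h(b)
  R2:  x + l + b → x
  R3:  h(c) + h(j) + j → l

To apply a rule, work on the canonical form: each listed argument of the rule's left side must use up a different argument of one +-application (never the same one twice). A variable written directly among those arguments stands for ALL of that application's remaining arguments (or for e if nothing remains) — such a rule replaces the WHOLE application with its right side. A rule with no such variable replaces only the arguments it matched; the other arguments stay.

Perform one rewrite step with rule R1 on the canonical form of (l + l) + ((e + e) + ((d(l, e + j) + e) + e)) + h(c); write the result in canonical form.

Canonical form:  d(l, j) + h(c) + l + l
R1 matches:  uses d(l, j);  x := h(c) + l + l
The variable takes the whole remainder — replace the entire application.
New term:  h(b)

Answer: h(b)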